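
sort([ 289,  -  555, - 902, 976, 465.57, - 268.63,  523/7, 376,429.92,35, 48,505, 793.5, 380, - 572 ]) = [ - 902,-572, - 555, - 268.63 , 35, 48  ,  523/7, 289, 376, 380 , 429.92 , 465.57, 505,793.5,976]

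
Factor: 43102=2^1*23^1*937^1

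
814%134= 10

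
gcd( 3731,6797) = 7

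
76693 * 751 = 57596443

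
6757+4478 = 11235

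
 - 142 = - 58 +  - 84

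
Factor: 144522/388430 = 333/895 =3^2*5^( - 1) * 37^1 * 179^( - 1)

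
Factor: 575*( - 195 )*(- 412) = 46195500= 2^2*3^1*5^3*13^1*23^1*103^1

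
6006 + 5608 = 11614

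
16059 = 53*303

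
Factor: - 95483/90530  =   - 2^( - 1 )*5^( - 1)*11^( - 1 )*823^( - 1 )*95483^1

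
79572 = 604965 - 525393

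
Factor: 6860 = 2^2*5^1*7^3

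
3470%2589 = 881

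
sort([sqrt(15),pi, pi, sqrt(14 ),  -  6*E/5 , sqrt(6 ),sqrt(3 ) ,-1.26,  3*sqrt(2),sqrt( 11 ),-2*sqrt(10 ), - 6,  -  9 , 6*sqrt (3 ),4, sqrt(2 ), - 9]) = [-9, - 9, - 2*sqrt(10 ),-6,-6* E/5,- 1.26,sqrt( 2 ) , sqrt(3),sqrt( 6),pi,pi , sqrt(11), sqrt(14 ), sqrt ( 15),4, 3 * sqrt( 2), 6 * sqrt(3)]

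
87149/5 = 17429+4/5 = 17429.80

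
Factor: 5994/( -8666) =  - 3^4*7^ ( - 1) * 37^1 * 619^ ( - 1 ) = - 2997/4333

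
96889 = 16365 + 80524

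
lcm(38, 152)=152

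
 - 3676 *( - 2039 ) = 7495364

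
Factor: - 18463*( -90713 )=7^1*37^1*499^1 *12959^1  =  1674834119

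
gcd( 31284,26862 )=66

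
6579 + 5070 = 11649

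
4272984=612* 6982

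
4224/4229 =4224/4229 = 1.00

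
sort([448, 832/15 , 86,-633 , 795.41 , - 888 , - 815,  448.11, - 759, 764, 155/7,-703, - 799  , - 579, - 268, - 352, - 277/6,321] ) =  [ - 888, - 815 , - 799, - 759,-703 ,  -  633, - 579 , - 352, - 268, - 277/6,155/7,  832/15, 86, 321 , 448,448.11,764,795.41] 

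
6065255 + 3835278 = 9900533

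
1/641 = 1/641 = 0.00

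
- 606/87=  - 7+1/29  =  -  6.97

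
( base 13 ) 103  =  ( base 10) 172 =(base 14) C4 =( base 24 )74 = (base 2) 10101100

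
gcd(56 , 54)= 2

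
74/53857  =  74/53857=0.00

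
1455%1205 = 250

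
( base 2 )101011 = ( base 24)1j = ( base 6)111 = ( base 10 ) 43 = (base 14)31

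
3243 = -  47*( - 69) 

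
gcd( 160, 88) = 8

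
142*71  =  10082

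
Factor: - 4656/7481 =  -2^4*3^1*97^1*7481^( - 1 ) 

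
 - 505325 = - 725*697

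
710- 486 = 224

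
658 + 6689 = 7347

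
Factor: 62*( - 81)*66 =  - 2^2*3^5*11^1*31^1 = - 331452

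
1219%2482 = 1219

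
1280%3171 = 1280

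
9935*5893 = 58546955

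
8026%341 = 183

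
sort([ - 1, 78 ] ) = [ - 1,78 ]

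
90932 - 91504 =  - 572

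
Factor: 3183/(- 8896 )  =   - 2^( - 6)*3^1*139^(-1)*1061^1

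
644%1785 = 644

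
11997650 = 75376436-63378786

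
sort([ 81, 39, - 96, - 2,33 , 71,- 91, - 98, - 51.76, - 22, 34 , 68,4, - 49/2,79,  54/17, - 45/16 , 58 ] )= [ - 98,  -  96, - 91, - 51.76,  -  49/2, - 22, - 45/16, - 2, 54/17,4,  33,34, 39, 58, 68, 71, 79, 81] 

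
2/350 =1/175  =  0.01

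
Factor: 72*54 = 3888 = 2^4*3^5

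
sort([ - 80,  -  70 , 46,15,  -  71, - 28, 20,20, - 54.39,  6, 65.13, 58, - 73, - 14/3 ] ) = [ - 80, - 73, - 71 , - 70, - 54.39, - 28, - 14/3,6, 15, 20, 20, 46, 58, 65.13 ] 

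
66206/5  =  66206/5 = 13241.20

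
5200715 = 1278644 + 3922071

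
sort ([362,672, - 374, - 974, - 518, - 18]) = [ - 974,  -  518, - 374, - 18, 362, 672]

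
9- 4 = 5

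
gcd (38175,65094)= 3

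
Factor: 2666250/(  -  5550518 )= - 1333125/2775259 = - 3^3*5^4*37^ ( - 1) *79^1*107^(- 1 )*701^( - 1)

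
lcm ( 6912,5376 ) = 48384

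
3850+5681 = 9531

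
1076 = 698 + 378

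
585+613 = 1198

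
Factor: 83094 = 2^1 * 3^1 * 11^1 * 1259^1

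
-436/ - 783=436/783 = 0.56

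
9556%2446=2218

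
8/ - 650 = -1 +321/325= - 0.01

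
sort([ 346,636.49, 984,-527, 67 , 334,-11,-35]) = [ - 527, - 35, - 11, 67 , 334, 346, 636.49  ,  984]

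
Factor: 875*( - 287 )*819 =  - 205671375 = - 3^2*5^3*7^3*13^1*41^1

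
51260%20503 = 10254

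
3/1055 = 3/1055 = 0.00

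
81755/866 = 94 + 351/866= 94.41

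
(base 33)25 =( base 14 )51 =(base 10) 71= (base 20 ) 3b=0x47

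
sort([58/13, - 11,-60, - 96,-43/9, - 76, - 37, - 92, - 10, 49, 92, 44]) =[ - 96, - 92, -76, - 60, - 37, - 11,  -  10 , - 43/9, 58/13  ,  44,49, 92 ]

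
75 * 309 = 23175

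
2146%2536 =2146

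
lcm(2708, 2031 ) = 8124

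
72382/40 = 36191/20 =1809.55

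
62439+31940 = 94379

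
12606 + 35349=47955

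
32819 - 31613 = 1206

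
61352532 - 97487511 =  - 36134979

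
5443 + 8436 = 13879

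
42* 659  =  27678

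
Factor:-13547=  - 19^1*23^1*31^1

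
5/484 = 5/484  =  0.01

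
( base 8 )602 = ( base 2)110000010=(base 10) 386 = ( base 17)15C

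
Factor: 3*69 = 3^2 * 23^1 = 207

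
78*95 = 7410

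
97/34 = 2 + 29/34 = 2.85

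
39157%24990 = 14167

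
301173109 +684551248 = 985724357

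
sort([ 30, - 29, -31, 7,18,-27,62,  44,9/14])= [ - 31, - 29, - 27,9/14, 7,18,30, 44, 62 ]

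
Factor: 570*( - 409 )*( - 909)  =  211915170 = 2^1*3^3*5^1*19^1*101^1  *  409^1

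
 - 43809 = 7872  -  51681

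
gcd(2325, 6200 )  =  775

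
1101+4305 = 5406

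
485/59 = 8 +13/59 = 8.22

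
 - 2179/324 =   -  7 + 89/324 = - 6.73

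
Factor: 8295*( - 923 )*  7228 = -55339627980= - 2^2 * 3^1*5^1 *7^1* 13^2*71^1*79^1*139^1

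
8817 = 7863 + 954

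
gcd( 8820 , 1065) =15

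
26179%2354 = 285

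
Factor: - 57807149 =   -  57807149^1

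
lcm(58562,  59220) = 5270580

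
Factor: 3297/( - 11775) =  - 5^( - 2) * 7^1 = - 7/25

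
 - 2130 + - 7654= -9784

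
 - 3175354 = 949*( - 3346 )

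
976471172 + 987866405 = 1964337577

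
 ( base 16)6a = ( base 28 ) 3M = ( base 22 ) 4I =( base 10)106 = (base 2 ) 1101010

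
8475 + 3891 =12366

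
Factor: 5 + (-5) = 0^1 = 0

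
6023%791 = 486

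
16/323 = 16/323 =0.05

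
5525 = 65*85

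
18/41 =18/41 = 0.44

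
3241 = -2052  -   - 5293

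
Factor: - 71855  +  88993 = 2^1*11^1*19^1*41^1 = 17138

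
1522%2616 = 1522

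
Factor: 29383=29383^1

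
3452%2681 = 771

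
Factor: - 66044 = -2^2*11^1*19^1*79^1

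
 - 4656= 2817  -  7473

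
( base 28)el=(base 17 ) 175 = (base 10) 413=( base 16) 19D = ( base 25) gd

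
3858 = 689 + 3169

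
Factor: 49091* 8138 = 2^1 * 7^1*13^1 * 313^1*7013^1 = 399502558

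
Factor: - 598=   -2^1*13^1*23^1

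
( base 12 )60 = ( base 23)33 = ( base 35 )22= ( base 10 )72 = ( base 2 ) 1001000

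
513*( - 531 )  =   - 272403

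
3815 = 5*763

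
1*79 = 79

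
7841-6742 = 1099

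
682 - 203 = 479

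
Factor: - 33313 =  - 7^1*4759^1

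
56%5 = 1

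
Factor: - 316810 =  - 2^1*5^1*13^1* 2437^1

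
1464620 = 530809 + 933811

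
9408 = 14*672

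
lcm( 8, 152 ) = 152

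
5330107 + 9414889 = 14744996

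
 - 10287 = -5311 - 4976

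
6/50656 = 3/25328= 0.00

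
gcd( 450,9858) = 6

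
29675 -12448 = 17227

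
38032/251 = 38032/251 =151.52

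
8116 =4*2029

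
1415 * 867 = 1226805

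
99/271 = 99/271 =0.37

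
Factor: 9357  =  3^1*3119^1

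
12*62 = 744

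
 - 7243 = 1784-9027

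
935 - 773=162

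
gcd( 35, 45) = 5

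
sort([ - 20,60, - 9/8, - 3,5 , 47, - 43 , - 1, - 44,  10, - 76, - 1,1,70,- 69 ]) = [ - 76,-69,  -  44,-43, - 20 , - 3, - 9/8, - 1,-1,1,5, 10,47,60,  70 ]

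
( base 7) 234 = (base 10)123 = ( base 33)3O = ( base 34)3l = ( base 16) 7b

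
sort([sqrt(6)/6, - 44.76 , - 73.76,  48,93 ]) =[-73.76, - 44.76,sqrt(6)/6,48,93 ]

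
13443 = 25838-12395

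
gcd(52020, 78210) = 90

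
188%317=188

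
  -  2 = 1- 3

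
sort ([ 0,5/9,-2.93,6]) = [  -  2.93,0,5/9,6 ]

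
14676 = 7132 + 7544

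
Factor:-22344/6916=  - 2^1*3^1 * 7^1*13^( -1) =-  42/13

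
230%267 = 230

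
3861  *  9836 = 37976796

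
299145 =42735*7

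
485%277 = 208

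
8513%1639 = 318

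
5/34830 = 1/6966 = 0.00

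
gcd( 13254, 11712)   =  6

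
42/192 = 7/32  =  0.22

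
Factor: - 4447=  - 4447^1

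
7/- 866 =-1 + 859/866 = - 0.01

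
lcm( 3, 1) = 3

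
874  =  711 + 163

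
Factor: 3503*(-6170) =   -  21613510= - 2^1*5^1* 31^1*113^1*617^1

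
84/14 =6=6.00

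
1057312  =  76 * 13912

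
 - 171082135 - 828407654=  - 999489789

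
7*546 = 3822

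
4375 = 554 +3821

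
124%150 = 124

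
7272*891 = 6479352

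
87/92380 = 87/92380 = 0.00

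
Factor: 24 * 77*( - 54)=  - 2^4*3^4*7^1*11^1 = - 99792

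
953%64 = 57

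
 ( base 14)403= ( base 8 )1423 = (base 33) NS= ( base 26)147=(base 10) 787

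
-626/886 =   -  313/443 = -0.71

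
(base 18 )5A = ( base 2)1100100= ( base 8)144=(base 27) 3j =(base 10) 100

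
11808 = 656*18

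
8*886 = 7088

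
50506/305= 50506/305 = 165.59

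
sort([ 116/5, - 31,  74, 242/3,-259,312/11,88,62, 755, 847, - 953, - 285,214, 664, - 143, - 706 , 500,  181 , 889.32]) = [ - 953, - 706, - 285, - 259, - 143, - 31,  116/5, 312/11,62, 74, 242/3, 88, 181,214,500,664,755,847,889.32] 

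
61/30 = 2 + 1/30  =  2.03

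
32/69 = 32/69 = 0.46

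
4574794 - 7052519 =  - 2477725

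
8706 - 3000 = 5706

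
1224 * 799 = 977976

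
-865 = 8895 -9760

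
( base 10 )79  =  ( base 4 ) 1033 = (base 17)4B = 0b1001111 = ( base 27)2P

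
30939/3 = 10313 = 10313.00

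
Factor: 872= 2^3* 109^1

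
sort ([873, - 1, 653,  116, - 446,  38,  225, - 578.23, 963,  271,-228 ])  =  [  -  578.23 , - 446, - 228,- 1,38, 116, 225, 271, 653,873 , 963 ]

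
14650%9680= 4970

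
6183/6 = 2061/2 = 1030.50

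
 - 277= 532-809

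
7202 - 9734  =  -2532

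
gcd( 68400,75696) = 912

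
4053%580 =573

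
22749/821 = 27 + 582/821 =27.71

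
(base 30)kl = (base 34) I9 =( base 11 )515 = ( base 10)621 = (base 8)1155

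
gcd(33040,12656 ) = 112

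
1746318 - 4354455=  - 2608137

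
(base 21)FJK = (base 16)1b7a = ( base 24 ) C52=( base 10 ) 7034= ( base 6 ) 52322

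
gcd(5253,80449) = 1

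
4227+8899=13126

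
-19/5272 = -19/5272 = - 0.00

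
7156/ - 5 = -7156/5 =- 1431.20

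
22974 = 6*3829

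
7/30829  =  7/30829=0.00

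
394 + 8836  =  9230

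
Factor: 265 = 5^1*  53^1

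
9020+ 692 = 9712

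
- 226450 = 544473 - 770923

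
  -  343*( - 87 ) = 29841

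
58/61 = 58/61  =  0.95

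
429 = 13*33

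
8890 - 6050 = 2840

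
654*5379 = 3517866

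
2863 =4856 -1993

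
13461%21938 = 13461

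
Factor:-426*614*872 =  - 228083808 = - 2^5*3^1*71^1 * 109^1*307^1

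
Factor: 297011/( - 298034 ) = -2^ ( - 1)*13^1*19^( - 1) *23^ ( - 1)*67^1 = - 871/874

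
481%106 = 57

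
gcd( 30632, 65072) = 56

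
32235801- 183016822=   -  150781021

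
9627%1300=527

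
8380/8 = 2095/2 = 1047.50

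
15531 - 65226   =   - 49695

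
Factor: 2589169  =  11^1*113^1*2083^1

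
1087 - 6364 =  - 5277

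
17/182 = 17/182 = 0.09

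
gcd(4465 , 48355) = 95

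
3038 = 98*31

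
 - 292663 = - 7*41809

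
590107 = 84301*7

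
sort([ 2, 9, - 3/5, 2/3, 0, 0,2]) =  [ - 3/5, 0, 0, 2/3, 2,2, 9] 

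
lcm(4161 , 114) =8322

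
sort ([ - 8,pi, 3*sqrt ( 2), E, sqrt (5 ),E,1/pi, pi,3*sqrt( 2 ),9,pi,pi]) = [ - 8, 1/pi , sqrt(5),E, E, pi,pi , pi,pi,3*sqrt( 2), 3* sqrt(2),9]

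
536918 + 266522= 803440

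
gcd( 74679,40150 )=803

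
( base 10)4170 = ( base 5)113140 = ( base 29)4RN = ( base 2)1000001001010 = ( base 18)cfc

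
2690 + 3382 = 6072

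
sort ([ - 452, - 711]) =[-711, - 452 ] 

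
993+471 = 1464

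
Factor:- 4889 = -4889^1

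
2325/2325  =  1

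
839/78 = 839/78= 10.76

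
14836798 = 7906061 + 6930737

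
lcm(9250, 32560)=814000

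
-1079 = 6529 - 7608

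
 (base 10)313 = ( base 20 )fd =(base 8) 471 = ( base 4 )10321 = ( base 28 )B5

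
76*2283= 173508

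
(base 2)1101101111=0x36F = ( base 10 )879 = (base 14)46b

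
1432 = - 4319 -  -5751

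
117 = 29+88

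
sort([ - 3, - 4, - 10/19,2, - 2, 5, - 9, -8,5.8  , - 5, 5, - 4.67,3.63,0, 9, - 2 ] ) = [-9, - 8, - 5, - 4.67,  -  4, - 3, - 2,-2, - 10/19,0, 2, 3.63,5,5, 5.8,9 ]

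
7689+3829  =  11518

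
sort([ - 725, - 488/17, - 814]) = [- 814, - 725, - 488/17]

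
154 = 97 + 57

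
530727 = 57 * 9311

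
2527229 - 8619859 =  - 6092630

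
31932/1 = 31932 = 31932.00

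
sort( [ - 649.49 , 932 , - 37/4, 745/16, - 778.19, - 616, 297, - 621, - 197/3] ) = [ - 778.19, - 649.49, - 621 , - 616,- 197/3, - 37/4 , 745/16,297, 932 ]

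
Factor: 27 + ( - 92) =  - 5^1*13^1 =- 65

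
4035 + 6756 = 10791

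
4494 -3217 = 1277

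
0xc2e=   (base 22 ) 69g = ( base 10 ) 3118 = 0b110000101110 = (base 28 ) 3ra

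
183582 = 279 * 658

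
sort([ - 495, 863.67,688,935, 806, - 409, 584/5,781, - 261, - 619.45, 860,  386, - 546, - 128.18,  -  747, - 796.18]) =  [ - 796.18, - 747, -619.45, - 546, - 495, - 409,-261 , - 128.18,584/5,386,688, 781, 806,860, 863.67, 935 ]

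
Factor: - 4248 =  - 2^3 * 3^2 *59^1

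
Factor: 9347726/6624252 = 2^(-1)*3^( - 2)*184007^(-1)*4673863^1 = 4673863/3312126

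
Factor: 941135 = 5^1*13^1*14479^1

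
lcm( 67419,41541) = 4112559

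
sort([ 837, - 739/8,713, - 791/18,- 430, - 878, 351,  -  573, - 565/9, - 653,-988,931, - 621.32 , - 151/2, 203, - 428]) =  [ - 988, - 878, - 653,-621.32, - 573,- 430,-428,-739/8, -151/2, - 565/9, - 791/18,203,  351,  713,837,931] 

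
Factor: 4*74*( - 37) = -2^3*37^2 =-10952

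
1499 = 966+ 533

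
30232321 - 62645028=-32412707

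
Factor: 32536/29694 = 2^2*3^( - 1)*83^1*101^(- 1) = 332/303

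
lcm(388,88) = 8536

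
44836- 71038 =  - 26202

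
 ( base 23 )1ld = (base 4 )100001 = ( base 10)1025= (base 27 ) 1aq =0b10000000001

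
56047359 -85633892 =  -  29586533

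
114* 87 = 9918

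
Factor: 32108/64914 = 2^1*3^( - 1 )* 23^1*31^ ( - 1)   =  46/93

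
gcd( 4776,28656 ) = 4776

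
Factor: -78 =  - 2^1*3^1*13^1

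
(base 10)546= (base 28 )je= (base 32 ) h2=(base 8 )1042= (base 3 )202020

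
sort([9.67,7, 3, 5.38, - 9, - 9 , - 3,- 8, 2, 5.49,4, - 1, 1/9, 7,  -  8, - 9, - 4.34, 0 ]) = [ - 9, - 9, - 9, - 8, - 8, - 4.34,  -  3 , - 1, 0,  1/9, 2, 3,4,  5.38,5.49, 7,7, 9.67 ] 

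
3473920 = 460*7552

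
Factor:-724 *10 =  - 2^3*5^1*181^1 = - 7240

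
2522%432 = 362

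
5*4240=21200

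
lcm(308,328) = 25256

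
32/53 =32/53 = 0.60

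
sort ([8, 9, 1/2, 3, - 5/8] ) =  [ - 5/8,1/2,  3 , 8, 9]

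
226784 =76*2984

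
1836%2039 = 1836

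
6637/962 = 6637/962 = 6.90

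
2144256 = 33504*64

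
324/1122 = 54/187 = 0.29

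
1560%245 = 90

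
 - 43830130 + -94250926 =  - 138081056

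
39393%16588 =6217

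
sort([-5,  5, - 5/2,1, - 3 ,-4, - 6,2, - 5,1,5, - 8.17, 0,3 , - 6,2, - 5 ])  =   [ - 8.17, - 6, - 6,- 5, - 5 , - 5, - 4, - 3,-5/2 , 0, 1,  1,2,2, 3,5, 5 ]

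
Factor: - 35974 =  - 2^1 * 17987^1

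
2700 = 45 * 60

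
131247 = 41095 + 90152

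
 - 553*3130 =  - 1730890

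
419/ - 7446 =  - 1 + 7027/7446= - 0.06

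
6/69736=3/34868 = 0.00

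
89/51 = 1 + 38/51 = 1.75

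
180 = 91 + 89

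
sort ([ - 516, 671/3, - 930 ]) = [ - 930, - 516, 671/3 ]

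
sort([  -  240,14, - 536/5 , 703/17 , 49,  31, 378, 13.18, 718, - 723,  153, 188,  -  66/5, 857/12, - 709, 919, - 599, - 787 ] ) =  [ - 787, - 723,  -  709, -599,-240, - 536/5, - 66/5,  13.18,14,31,703/17 , 49,857/12 , 153, 188, 378, 718, 919 ]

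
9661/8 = 1207 +5/8  =  1207.62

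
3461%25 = 11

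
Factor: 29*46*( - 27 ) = -2^1*3^3*23^1*29^1 = -36018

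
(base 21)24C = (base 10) 978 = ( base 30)12i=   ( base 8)1722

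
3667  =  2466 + 1201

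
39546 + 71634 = 111180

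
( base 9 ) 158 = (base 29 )4i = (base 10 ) 134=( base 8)206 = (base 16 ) 86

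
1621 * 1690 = 2739490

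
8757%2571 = 1044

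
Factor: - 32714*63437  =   - 2^1 * 11^2 * 73^1*79^1*1487^1 = - 2075278018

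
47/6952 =47/6952 = 0.01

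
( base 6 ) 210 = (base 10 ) 78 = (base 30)2i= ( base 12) 66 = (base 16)4e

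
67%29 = 9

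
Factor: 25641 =3^2*7^1*11^1*37^1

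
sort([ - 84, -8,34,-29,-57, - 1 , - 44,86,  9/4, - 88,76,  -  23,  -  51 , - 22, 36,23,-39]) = [ - 88, - 84,  -  57,- 51, - 44,- 39,-29, - 23,-22, - 8,-1, 9/4, 23,34 , 36 , 76,86]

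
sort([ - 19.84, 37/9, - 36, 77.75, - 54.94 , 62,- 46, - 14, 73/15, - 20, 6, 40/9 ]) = [ - 54.94 , - 46, - 36,-20, - 19.84, - 14 , 37/9, 40/9, 73/15,6,62,  77.75 ] 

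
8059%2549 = 412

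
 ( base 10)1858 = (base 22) 3ia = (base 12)10AA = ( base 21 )44a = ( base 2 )11101000010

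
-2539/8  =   - 318+5/8 = -317.38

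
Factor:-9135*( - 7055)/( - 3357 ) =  - 5^2 * 7^1 * 17^1 *29^1*83^1*373^( - 1)  =  - 7160825/373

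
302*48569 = 14667838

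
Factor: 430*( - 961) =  - 413230 = - 2^1 * 5^1*31^2*43^1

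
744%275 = 194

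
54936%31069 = 23867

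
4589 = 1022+3567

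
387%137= 113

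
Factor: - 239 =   -  239^1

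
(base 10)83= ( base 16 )53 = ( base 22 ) 3h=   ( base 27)32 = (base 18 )4B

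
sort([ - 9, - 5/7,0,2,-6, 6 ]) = [ - 9, -6,  -  5/7, 0,2,6]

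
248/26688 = 31/3336 = 0.01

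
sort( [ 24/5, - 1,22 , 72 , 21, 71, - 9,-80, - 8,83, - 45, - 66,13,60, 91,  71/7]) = [-80,  -  66, - 45, - 9  , - 8, - 1, 24/5,71/7,13,21,22,60,71, 72,83 , 91]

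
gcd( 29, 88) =1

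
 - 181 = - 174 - 7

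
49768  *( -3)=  - 149304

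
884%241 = 161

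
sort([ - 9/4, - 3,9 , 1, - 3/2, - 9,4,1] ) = [-9 , - 3 , - 9/4,  -  3/2,1,1, 4,  9] 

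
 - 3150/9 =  - 350 = - 350.00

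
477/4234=477/4234=0.11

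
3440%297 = 173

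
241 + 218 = 459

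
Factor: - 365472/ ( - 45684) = 8=2^3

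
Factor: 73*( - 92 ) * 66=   -  443256 = - 2^3*3^1*11^1*23^1 * 73^1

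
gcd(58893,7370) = 67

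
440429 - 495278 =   -  54849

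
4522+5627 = 10149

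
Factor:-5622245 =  - 5^1*1124449^1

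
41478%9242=4510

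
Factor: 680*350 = 238000 = 2^4*5^3*7^1*17^1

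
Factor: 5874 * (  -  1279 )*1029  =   - 2^1  *  3^2*7^3 * 11^1 * 89^1*1279^1  =  - 7730718534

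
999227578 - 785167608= 214059970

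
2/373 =2/373 = 0.01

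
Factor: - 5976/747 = -8 = - 2^3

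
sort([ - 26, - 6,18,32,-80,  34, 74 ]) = [ - 80,-26,- 6,18 , 32,34,74] 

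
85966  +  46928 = 132894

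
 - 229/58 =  - 4 + 3/58 = - 3.95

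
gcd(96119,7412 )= 1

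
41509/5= 41509/5 =8301.80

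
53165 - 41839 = 11326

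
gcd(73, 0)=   73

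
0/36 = 0 = 0.00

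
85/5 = 17 = 17.00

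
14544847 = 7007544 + 7537303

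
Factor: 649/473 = 43^( - 1)*59^1= 59/43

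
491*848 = 416368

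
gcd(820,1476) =164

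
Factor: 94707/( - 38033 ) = - 3^2*17^1*73^( - 1)*521^( - 1 )*619^1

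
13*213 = 2769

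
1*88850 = 88850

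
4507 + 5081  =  9588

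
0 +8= 8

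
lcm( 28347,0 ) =0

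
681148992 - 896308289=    - 215159297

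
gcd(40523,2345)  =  7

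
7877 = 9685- 1808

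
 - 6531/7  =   - 933 = - 933.00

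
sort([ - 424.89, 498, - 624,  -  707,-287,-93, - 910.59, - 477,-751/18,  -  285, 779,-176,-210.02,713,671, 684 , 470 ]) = [-910.59 , - 707, - 624 , - 477,  -  424.89, - 287,  -  285, - 210.02, - 176, - 93,-751/18,470, 498,671, 684, 713, 779 ]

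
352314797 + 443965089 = 796279886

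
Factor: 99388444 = 2^2*101^1 * 246011^1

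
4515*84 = 379260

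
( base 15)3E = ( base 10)59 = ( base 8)73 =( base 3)2012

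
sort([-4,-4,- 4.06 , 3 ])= [ - 4.06, - 4, - 4, 3 ]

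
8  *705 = 5640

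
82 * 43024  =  3527968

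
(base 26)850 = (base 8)12642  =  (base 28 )71M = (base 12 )3256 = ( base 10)5538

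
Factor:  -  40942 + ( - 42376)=  -  2^1*41659^1 =- 83318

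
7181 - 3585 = 3596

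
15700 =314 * 50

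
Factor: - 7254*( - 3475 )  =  25207650= 2^1*3^2*5^2*13^1*31^1*139^1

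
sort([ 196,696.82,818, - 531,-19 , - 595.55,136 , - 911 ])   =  [ - 911, - 595.55, - 531, - 19, 136, 196, 696.82, 818]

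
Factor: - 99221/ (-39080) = 2^( - 3)*5^(-1 )*313^1*317^1*977^(  -  1)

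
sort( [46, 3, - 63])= [ - 63,3, 46]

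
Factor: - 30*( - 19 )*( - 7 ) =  - 2^1*3^1 * 5^1 * 7^1*19^1 = - 3990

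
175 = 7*25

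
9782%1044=386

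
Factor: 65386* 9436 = 616982296 = 2^3*7^1 * 337^1*32693^1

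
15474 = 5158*3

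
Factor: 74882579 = 74882579^1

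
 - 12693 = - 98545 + 85852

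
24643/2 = 12321  +  1/2 = 12321.50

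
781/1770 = 781/1770 = 0.44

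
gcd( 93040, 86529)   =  1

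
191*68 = 12988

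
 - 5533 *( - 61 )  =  337513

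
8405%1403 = 1390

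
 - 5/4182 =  - 5/4182 = - 0.00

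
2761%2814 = 2761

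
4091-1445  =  2646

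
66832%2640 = 832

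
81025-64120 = 16905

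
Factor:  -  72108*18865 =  - 2^2*3^2 * 5^1*7^3 *11^1 * 2003^1 = - 1360317420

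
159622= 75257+84365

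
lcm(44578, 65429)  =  4056598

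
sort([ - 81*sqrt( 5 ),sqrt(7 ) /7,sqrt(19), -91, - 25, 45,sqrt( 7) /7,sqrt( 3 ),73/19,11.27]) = [ - 81*sqrt( 5 ), - 91, - 25, sqrt(7 ) /7, sqrt( 7)/7, sqrt( 3 ),73/19,sqrt(19 ) , 11.27,45] 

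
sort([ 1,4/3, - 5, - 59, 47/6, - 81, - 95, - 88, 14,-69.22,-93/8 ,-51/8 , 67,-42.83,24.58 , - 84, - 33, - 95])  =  [ - 95 , - 95, - 88,  -  84, - 81, - 69.22 ,- 59, - 42.83, - 33, - 93/8, - 51/8, - 5, 1,4/3, 47/6, 14, 24.58, 67 ]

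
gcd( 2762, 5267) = 1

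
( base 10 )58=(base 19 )31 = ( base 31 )1R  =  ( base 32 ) 1q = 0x3a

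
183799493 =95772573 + 88026920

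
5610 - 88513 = -82903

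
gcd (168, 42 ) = 42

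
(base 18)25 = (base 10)41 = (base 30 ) 1B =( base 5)131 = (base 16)29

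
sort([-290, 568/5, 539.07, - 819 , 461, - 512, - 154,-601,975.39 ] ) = [ - 819, - 601,  -  512,-290, - 154,568/5  ,  461,539.07, 975.39]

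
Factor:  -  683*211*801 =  - 3^2*89^1*211^1*683^1 = - 115434513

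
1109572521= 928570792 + 181001729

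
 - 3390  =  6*( - 565 )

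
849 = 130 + 719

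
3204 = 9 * 356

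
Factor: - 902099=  - 11^1*82009^1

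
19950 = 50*399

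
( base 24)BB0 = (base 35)5dk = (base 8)14710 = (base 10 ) 6600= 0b1100111001000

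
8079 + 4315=12394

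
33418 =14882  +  18536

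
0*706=0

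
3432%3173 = 259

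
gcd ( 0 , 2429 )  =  2429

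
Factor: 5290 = 2^1*5^1 * 23^2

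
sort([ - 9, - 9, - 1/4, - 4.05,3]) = [ - 9, -9,  -  4.05,  -  1/4, 3 ] 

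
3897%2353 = 1544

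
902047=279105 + 622942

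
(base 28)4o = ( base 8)210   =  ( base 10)136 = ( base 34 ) 40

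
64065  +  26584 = 90649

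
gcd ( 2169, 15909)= 3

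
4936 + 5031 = 9967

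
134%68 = 66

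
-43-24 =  - 67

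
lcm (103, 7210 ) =7210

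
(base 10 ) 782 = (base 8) 1416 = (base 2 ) 1100001110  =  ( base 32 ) oe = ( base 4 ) 30032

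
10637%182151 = 10637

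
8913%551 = 97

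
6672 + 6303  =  12975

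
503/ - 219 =-3 + 154/219  =  -2.30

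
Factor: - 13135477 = -13135477^1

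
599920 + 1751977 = 2351897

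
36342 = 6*6057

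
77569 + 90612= 168181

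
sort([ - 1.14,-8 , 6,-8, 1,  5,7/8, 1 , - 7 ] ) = [ - 8,-8, - 7 , - 1.14  ,  7/8,  1,1, 5,6 ]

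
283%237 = 46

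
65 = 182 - 117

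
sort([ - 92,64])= [-92,64]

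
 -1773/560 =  - 4 + 467/560 = - 3.17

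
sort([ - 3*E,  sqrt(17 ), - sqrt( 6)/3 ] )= [ - 3*E, - sqrt(6 )/3,sqrt( 17) ]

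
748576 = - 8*(-93572 )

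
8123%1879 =607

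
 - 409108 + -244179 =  - 653287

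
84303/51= 1653 = 1653.00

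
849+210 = 1059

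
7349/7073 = 7349/7073=1.04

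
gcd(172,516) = 172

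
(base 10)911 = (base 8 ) 1617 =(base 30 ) 10b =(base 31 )tc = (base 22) 1J9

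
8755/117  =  8755/117=74.83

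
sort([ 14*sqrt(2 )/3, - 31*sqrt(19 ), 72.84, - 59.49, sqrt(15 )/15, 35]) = [ - 31*sqrt(19 ), - 59.49, sqrt(15 )/15,14* sqrt(2 ) /3,  35, 72.84 ] 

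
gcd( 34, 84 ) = 2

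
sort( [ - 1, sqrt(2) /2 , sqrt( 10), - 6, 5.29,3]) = [ - 6,-1,sqrt(2 ) /2,3, sqrt( 10 ),5.29] 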